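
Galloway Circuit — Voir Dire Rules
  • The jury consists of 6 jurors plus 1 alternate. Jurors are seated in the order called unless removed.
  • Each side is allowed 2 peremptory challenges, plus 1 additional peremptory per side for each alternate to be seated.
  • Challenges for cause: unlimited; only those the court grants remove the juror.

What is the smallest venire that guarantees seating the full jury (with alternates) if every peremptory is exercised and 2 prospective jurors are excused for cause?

Seats to fill: 6 + 1 alternates = 7.
Peremptories: 2 + 1×1 = 3 per side × 2 sides = 6.
For-cause removals: 2.
Minimum venire: 7 + 6 + 2 = 15.

15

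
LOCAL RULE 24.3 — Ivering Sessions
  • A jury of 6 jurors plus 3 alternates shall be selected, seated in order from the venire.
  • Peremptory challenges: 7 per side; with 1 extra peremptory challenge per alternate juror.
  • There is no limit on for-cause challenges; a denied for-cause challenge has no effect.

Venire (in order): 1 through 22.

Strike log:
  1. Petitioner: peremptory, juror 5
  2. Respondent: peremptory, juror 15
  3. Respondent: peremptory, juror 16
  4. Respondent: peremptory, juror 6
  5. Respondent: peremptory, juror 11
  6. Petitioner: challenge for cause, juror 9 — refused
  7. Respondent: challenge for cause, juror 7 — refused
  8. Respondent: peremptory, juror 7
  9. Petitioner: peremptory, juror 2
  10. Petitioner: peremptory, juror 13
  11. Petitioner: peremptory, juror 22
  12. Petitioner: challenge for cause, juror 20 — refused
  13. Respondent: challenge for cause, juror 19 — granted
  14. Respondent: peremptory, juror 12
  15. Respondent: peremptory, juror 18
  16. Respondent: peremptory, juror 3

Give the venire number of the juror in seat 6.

14

Removed: #2, #3, #5, #6, #7, #11, #12, #13, #15, #16, #18, #19, #22. (#9, #20 stay — for-cause denied.)
Seating in order: seats 1–6 → #1, #4, #8, #9, #10, #14; alternates → #17, #20, #21.
So seat 6 is #14.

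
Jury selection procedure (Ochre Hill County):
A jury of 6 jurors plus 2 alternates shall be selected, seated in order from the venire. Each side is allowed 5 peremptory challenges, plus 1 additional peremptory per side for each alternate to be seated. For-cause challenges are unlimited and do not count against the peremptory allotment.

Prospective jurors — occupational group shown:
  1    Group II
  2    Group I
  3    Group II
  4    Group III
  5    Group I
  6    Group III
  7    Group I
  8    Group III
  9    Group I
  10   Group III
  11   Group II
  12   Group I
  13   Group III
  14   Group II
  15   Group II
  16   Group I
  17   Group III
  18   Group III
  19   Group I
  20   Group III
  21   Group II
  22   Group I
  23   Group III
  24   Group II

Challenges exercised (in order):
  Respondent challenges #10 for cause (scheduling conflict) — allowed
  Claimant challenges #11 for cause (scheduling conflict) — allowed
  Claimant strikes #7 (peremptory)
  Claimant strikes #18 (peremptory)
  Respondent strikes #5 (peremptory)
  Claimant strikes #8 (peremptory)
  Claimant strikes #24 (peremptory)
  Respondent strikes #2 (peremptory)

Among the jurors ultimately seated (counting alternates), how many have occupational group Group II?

3

Removed: #2, #5, #7, #8, #10, #11, #18, #24.
Seated (8 incl. alternates): #1, #3, #4, #6, #9, #12, #13, #14.
Of those, in Group II: #1, #3, #14 → 3.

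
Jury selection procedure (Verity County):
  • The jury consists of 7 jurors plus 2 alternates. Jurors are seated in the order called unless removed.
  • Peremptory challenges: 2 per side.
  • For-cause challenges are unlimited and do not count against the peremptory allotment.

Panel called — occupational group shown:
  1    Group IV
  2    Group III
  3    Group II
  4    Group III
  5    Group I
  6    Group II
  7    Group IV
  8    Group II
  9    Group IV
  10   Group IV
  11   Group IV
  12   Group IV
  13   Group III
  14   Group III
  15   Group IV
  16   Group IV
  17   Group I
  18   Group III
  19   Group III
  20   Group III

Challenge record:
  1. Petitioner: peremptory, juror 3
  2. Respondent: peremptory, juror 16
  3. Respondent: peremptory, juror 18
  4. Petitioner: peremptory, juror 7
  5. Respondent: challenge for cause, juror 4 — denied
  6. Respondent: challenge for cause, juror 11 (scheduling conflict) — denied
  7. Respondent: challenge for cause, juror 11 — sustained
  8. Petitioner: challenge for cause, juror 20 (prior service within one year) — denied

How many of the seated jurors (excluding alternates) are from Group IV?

Removed: #3, #7, #11, #16, #18.
Seated jurors 1–7: #1, #2, #4, #5, #6, #8, #9 (alternates #10, #12 not counted).
Of those, in Group IV: #1, #9 → 2.

2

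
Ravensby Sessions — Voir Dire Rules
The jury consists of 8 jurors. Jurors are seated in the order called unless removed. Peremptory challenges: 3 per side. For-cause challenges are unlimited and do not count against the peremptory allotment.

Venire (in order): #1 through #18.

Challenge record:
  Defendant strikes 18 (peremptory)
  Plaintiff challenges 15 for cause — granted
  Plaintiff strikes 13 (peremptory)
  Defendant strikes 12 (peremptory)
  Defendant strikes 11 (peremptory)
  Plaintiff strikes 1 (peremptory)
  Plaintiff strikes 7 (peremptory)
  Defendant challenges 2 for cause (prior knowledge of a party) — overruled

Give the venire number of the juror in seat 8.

Removed: #1, #7, #11, #12, #13, #15, #18. (#2 stays — for-cause denied.)
Seating in order: seats 1–8 → #2, #3, #4, #5, #6, #8, #9, #10.
So seat 8 is #10.

10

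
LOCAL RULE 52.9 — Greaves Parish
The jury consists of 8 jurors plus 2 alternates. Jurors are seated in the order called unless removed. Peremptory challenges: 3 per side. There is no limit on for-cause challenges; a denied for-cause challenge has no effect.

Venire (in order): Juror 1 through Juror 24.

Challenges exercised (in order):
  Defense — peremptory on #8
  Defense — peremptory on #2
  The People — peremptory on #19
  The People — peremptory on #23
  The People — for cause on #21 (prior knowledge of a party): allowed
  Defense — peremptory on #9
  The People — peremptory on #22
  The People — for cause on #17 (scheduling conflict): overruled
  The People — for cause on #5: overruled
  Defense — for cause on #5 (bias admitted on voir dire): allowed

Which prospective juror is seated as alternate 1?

Removed: #2, #5, #8, #9, #19, #21, #22, #23. (#17 stays — for-cause denied.)
Seating in order: seats 1–8 → #1, #3, #4, #6, #7, #10, #11, #12; alternates → #13, #14.
So alternate 1 is #13.

13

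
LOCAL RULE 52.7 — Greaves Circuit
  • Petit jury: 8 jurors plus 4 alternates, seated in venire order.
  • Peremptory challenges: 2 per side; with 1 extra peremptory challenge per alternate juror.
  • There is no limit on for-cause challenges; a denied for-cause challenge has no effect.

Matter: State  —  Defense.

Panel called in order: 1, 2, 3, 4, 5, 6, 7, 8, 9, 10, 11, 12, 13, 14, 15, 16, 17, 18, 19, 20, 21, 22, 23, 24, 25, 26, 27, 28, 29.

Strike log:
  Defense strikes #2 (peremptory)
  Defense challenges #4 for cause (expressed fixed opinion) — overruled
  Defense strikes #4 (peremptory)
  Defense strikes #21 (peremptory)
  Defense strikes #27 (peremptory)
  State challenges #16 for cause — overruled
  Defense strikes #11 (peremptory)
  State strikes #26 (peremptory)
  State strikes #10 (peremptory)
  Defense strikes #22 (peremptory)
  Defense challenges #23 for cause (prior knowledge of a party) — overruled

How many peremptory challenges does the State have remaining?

4

State allotment: 2 base + 1 × 4 alternates = 6.
State peremptories used: #26, #10 — 2 (the for-cause on #16 doesn't count).
Remaining: 6 − 2 = 4.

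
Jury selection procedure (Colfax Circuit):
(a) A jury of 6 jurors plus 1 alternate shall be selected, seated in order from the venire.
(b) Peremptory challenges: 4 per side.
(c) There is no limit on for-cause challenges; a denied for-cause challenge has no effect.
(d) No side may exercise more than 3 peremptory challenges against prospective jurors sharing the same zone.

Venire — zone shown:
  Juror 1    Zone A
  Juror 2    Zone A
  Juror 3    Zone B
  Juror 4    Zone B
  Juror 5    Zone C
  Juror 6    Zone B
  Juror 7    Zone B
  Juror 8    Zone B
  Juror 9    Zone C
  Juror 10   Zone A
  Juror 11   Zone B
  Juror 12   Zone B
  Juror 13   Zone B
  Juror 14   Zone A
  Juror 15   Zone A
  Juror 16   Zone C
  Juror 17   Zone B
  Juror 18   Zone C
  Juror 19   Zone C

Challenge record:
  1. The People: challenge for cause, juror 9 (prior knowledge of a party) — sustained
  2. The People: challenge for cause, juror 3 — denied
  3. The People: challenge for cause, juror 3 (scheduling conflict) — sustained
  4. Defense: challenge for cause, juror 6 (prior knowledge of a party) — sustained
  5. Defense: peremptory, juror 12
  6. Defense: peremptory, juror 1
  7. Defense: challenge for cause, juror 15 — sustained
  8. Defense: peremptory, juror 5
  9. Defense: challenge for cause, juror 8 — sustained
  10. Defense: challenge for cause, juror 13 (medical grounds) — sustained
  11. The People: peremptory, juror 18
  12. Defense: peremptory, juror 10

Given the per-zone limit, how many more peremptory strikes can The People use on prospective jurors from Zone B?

The People peremptories so far: #18 — 1 of 4 used, 3 left overall.
Against Zone B: none yet — per-zone cap 3 leaves 3.
Binding limit: min(3, 3) = 3.

3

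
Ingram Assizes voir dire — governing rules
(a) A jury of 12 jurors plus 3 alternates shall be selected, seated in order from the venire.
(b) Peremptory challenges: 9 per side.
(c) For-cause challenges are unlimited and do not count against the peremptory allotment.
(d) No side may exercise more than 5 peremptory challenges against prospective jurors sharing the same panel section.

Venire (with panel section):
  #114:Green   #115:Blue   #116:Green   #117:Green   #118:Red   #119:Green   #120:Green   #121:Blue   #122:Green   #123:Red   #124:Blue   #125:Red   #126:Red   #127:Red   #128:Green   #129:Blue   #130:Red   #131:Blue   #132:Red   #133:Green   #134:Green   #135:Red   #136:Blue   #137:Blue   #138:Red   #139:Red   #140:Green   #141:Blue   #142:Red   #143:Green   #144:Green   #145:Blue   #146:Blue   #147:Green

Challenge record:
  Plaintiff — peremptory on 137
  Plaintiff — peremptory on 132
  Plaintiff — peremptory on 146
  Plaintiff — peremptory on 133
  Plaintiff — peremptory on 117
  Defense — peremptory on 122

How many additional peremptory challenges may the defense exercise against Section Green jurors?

Defense peremptories so far: #122 — 1 of 9 used, 8 left overall.
Against Section Green: #122 — 1 used; per-section cap 5 leaves 4.
Binding limit: min(8, 4) = 4.

4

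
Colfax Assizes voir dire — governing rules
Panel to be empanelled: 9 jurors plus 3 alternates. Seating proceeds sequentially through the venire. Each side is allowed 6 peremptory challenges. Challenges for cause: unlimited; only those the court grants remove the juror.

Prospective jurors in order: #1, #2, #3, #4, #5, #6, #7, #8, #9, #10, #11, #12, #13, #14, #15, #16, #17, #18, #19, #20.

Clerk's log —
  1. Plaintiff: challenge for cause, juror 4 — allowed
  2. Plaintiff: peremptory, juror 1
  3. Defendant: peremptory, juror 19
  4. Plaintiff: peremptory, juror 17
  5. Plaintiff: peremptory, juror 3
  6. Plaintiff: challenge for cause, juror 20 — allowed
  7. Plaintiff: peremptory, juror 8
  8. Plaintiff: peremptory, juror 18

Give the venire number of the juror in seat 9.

13

Removed: #1, #3, #4, #8, #17, #18, #19, #20.
Seating in order: seats 1–9 → #2, #5, #6, #7, #9, #10, #11, #12, #13; alternates → #14, #15, #16.
So seat 9 is #13.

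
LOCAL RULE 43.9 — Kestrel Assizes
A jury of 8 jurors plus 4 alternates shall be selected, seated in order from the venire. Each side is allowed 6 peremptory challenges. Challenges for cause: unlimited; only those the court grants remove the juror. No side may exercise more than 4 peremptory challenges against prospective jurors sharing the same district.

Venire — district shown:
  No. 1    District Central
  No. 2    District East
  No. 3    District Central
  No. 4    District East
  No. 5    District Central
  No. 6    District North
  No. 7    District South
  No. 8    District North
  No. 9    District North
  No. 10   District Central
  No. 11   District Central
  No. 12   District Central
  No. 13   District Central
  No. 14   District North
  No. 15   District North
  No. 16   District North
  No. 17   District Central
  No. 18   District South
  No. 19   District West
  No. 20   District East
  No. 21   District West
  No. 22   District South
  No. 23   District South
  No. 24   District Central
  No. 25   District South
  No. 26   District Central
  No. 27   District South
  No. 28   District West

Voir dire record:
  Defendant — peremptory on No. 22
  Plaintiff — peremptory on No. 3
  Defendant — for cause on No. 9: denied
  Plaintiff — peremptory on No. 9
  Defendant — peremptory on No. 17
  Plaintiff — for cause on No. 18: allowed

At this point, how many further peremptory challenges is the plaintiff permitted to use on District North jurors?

Plaintiff peremptories so far: #3, #9 — 2 of 6 used, 4 left overall.
Against District North: #9 — 1 used; per-district cap 4 leaves 3.
Binding limit: min(4, 3) = 3.

3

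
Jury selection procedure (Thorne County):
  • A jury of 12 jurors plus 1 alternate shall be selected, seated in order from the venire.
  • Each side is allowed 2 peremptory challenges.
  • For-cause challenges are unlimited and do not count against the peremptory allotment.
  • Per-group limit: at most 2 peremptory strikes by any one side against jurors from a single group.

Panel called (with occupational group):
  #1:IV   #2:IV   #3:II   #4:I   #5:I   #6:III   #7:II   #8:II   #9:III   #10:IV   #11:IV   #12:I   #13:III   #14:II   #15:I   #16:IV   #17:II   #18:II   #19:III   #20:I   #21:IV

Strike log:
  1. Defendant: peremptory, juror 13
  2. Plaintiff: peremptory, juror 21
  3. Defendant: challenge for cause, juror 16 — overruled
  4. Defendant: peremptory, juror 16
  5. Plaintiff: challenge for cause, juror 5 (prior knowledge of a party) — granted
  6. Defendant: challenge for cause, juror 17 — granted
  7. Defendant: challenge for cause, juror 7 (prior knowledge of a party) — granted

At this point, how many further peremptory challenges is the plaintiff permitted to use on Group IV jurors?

1

Plaintiff peremptories so far: #21 — 1 of 2 used, 1 left overall.
Against Group IV: #21 — 1 used; per-group cap 2 leaves 1.
Binding limit: min(1, 1) = 1.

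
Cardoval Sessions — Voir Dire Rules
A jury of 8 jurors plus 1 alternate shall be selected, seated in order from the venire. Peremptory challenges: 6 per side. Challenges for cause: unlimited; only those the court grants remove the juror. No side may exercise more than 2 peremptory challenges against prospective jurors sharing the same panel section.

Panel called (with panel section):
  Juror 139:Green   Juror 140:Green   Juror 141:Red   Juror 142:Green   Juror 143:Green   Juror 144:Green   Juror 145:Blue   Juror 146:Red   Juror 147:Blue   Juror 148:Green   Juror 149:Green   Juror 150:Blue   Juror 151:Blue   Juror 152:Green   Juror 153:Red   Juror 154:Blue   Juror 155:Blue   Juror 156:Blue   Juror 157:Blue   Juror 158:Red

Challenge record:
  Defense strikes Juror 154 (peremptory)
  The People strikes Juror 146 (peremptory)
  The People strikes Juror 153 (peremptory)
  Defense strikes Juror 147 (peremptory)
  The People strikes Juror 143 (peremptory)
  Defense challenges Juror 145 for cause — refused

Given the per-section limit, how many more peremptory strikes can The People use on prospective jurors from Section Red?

The People peremptories so far: #146, #153, #143 — 3 of 6 used, 3 left overall.
Against Section Red: #146, #153 — 2 used; per-section cap 2 leaves 0.
Binding limit: min(3, 0) = 0.

0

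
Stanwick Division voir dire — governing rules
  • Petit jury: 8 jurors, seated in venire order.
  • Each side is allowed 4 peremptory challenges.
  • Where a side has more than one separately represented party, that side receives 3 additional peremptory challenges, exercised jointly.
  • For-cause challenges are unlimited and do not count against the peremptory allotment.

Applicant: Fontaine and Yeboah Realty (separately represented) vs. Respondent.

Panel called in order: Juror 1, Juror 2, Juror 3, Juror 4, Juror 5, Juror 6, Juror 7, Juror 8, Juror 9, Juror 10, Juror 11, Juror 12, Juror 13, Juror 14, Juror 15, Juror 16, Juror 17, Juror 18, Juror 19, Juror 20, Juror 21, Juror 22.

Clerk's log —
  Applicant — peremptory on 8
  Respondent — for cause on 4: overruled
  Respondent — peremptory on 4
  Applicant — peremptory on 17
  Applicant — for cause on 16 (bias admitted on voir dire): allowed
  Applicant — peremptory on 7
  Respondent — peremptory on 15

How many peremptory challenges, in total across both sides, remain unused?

Applicant allotment: 4 base + 3 multi-party = 7. Respondent allotment: 4.
Applicant peremptories used: #8, #17, #7 — 3 (the for-cause on #16 doesn't count).
Respondent peremptories used: #4, #15 — 2 (the for-cause on #4 doesn't count).
Remaining: (7 − 3) + (4 − 2) = 6.

6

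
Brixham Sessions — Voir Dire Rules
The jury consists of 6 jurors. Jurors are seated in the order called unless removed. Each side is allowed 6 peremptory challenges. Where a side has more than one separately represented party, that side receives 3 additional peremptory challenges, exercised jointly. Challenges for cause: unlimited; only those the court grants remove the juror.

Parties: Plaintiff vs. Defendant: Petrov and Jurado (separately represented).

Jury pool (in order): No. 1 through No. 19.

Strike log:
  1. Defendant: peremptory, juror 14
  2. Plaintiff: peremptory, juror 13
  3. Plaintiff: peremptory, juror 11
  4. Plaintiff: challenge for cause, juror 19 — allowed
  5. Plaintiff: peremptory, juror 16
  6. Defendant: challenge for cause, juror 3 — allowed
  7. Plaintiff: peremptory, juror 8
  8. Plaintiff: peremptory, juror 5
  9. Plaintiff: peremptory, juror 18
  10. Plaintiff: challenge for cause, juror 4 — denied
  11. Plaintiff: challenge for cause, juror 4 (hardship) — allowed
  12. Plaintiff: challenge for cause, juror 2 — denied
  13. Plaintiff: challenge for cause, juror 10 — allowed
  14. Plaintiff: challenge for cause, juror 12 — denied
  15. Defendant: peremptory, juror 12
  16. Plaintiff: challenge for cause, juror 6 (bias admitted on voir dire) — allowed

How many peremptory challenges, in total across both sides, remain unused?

Plaintiff allotment: 6. Defendant allotment: 6 base + 3 multi-party = 9.
Plaintiff peremptories used: #13, #11, #16, #8, #5, #18 — 6 (for-cause on #19, #4, #4, #2, #10, #12, #6 don't count).
Defendant peremptories used: #14, #12 — 2 (the for-cause on #3 doesn't count).
Remaining: (6 − 6) + (9 − 2) = 7.

7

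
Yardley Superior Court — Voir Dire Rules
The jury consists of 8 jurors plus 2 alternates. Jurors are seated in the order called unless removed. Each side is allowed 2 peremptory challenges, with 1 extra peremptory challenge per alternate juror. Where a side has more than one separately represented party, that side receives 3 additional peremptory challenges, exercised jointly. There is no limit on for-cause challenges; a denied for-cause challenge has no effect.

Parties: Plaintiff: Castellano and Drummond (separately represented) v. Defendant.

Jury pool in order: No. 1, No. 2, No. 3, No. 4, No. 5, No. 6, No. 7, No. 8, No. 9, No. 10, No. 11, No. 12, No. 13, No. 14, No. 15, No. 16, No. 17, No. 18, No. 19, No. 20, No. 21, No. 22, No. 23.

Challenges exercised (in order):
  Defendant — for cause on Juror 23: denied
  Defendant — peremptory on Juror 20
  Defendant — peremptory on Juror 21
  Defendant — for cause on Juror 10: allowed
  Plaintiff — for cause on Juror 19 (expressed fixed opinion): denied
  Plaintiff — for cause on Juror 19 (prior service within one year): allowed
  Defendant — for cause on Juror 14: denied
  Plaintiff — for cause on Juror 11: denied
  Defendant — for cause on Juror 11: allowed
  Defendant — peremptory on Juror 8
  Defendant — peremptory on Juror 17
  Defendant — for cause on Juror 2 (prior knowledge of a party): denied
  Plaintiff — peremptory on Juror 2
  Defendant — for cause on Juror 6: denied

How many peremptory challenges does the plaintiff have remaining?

6

Plaintiff allotment: 2 base + 1 × 2 alternates + 3 multi-party = 7.
Plaintiff peremptories used: #2 — 1 (for-cause on #19, #19, #11 don't count).
Remaining: 7 − 1 = 6.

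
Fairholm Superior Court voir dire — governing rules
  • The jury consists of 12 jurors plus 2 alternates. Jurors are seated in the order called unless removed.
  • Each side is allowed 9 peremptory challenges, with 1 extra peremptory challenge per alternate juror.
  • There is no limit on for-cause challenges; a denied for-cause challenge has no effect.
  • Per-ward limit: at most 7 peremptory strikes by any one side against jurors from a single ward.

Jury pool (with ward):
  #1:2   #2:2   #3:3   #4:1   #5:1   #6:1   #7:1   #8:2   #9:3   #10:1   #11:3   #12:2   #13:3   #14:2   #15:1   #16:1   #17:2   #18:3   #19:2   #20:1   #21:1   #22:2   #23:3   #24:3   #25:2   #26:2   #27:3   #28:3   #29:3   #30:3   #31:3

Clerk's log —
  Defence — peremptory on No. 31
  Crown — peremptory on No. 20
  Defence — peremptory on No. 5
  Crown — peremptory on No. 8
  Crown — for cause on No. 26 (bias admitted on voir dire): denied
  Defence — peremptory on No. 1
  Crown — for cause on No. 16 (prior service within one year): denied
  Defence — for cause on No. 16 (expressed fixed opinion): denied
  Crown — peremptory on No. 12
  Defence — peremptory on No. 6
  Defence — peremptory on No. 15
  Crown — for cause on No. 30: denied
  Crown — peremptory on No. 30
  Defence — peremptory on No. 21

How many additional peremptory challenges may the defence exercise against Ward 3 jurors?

Defence peremptories so far: #31, #5, #1, #6, #15, #21 — 6 of 11 used, 5 left overall.
Against Ward 3: #31 — 1 used; per-ward cap 7 leaves 6.
Binding limit: min(5, 6) = 5.

5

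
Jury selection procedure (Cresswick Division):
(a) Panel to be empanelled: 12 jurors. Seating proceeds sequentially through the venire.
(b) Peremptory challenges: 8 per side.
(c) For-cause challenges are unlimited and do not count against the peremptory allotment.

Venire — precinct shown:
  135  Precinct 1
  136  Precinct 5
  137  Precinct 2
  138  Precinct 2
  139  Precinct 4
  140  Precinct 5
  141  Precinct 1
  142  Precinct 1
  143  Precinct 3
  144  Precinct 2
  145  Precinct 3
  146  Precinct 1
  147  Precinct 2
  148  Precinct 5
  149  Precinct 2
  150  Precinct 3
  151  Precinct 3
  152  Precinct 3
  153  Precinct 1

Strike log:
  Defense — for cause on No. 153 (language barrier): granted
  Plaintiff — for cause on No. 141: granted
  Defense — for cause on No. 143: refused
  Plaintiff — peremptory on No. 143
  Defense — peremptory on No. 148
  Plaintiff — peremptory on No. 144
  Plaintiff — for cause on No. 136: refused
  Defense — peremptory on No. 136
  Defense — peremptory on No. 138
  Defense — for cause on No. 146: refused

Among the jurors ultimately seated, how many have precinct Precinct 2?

Removed: #136, #138, #141, #143, #144, #148, #153.
Seated jurors 1–12: #135, #137, #139, #140, #142, #145, #146, #147, #149, #150, #151, #152.
Of those, in Precinct 2: #137, #147, #149 → 3.

3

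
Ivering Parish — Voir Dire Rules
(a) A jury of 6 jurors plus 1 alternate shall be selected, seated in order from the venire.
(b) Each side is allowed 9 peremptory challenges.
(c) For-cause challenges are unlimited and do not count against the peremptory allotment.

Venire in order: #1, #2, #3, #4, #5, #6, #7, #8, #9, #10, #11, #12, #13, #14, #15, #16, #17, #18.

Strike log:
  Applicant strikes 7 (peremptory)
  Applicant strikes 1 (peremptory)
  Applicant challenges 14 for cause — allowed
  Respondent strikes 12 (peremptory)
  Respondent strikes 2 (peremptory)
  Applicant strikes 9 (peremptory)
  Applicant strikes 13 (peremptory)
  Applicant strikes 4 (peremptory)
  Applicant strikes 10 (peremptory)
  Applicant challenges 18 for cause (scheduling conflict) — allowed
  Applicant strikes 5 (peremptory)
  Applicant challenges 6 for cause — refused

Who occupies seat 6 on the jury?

Removed: #1, #2, #4, #5, #7, #9, #10, #12, #13, #14, #18. (#6 stays — for-cause denied.)
Seating in order: seats 1–6 → #3, #6, #8, #11, #15, #16; alternates → #17.
So seat 6 is #16.

16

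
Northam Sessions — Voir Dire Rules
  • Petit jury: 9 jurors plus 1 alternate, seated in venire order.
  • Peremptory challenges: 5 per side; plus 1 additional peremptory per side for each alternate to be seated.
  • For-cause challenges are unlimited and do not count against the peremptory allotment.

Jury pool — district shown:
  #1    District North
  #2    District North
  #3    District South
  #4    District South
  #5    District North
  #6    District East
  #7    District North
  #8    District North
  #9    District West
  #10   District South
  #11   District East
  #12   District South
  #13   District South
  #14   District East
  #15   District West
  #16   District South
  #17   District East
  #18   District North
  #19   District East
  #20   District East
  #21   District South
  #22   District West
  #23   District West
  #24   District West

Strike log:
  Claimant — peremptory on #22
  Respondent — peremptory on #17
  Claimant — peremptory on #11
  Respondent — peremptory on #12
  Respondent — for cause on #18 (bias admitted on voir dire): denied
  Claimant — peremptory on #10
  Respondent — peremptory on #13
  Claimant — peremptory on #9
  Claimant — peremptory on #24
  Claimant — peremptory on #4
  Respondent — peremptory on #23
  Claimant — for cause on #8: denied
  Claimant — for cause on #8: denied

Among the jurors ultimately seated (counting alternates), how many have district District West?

Removed: #4, #9, #10, #11, #12, #13, #17, #22, #23, #24.
Seated (10 incl. alternates): #1, #2, #3, #5, #6, #7, #8, #14, #15, #16.
Of those, in District West: #15 → 1.

1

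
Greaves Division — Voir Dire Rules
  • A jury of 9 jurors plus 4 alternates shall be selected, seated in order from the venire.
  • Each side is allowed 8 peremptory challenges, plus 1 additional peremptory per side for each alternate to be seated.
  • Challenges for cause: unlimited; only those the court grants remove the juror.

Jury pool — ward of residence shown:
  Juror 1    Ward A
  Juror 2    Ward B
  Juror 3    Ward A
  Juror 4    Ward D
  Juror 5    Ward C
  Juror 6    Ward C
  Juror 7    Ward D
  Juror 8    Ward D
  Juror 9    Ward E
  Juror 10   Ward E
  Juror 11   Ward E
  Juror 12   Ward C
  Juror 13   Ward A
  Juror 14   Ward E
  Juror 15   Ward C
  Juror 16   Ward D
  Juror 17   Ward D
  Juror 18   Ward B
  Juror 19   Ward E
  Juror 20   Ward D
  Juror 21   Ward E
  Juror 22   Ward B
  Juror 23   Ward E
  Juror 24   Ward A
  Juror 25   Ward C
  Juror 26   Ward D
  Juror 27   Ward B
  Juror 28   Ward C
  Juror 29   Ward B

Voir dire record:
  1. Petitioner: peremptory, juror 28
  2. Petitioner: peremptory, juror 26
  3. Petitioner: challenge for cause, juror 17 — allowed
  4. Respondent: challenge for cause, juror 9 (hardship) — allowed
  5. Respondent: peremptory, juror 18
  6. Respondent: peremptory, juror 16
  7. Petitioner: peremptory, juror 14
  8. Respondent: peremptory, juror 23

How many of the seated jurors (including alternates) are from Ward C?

4

Removed: #9, #14, #16, #17, #18, #23, #26, #28.
Seated (13 incl. alternates): #1, #2, #3, #4, #5, #6, #7, #8, #10, #11, #12, #13, #15.
Of those, in Ward C: #5, #6, #12, #15 → 4.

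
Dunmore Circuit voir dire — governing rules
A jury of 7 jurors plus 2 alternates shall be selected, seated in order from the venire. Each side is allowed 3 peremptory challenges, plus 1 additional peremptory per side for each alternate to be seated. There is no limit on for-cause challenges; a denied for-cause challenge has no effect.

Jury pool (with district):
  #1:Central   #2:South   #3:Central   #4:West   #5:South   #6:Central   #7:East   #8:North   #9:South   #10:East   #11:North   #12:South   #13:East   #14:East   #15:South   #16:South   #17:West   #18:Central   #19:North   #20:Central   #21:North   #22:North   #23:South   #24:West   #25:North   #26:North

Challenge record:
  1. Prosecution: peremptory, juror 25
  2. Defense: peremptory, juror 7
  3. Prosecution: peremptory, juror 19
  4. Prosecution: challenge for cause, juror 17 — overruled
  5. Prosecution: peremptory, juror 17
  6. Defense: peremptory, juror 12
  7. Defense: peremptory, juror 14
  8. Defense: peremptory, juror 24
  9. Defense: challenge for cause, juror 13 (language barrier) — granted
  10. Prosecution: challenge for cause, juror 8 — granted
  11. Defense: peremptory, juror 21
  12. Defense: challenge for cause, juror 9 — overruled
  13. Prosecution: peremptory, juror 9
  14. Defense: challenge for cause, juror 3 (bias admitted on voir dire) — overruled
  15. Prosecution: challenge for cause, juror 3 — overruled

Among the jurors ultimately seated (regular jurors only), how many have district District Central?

3

Removed: #7, #8, #9, #12, #13, #14, #17, #19, #21, #24, #25.
Seated jurors 1–7: #1, #2, #3, #4, #5, #6, #10 (alternates #11, #15 not counted).
Of those, in District Central: #1, #3, #6 → 3.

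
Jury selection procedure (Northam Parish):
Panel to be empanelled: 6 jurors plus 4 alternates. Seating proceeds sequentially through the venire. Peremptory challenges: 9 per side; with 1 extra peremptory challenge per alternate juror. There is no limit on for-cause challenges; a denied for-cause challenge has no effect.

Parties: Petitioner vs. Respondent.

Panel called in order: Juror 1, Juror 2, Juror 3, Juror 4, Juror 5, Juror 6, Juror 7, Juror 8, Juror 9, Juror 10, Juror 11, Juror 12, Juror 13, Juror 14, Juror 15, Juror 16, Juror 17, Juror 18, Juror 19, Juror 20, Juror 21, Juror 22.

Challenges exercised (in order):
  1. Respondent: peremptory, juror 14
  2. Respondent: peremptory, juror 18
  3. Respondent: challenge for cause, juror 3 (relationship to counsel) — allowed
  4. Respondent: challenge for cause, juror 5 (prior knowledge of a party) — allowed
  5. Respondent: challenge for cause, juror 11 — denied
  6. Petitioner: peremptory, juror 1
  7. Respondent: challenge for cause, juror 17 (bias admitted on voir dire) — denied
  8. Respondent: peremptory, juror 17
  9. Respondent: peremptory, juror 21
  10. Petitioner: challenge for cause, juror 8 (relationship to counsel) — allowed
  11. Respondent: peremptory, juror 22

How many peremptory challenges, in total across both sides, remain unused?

Petitioner allotment: 9 base + 1 × 4 alternates = 13. Respondent allotment: 9 base + 1 × 4 alternates = 13.
Petitioner peremptories used: #1 — 1 (the for-cause on #8 doesn't count).
Respondent peremptories used: #14, #18, #17, #21, #22 — 5 (for-cause on #3, #5, #11, #17 don't count).
Remaining: (13 − 1) + (13 − 5) = 20.

20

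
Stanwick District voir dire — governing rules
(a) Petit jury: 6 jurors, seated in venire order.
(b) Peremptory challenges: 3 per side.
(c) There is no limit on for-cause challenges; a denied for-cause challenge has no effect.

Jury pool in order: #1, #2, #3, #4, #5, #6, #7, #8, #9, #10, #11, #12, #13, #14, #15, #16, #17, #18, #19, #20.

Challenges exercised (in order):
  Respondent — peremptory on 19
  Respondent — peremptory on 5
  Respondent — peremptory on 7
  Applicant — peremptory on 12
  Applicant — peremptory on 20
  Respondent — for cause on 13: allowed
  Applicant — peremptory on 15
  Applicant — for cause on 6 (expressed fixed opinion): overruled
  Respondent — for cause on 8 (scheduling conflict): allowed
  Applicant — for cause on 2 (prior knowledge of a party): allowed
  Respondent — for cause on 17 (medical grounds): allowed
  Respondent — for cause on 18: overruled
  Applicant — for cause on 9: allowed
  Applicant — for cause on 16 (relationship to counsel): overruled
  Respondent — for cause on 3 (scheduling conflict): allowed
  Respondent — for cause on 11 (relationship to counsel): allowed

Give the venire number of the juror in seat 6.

16

Removed: #2, #3, #5, #7, #8, #9, #11, #12, #13, #15, #17, #19, #20. (#6, #16, #18 stay — for-cause denied.)
Seating in order: seats 1–6 → #1, #4, #6, #10, #14, #16.
So seat 6 is #16.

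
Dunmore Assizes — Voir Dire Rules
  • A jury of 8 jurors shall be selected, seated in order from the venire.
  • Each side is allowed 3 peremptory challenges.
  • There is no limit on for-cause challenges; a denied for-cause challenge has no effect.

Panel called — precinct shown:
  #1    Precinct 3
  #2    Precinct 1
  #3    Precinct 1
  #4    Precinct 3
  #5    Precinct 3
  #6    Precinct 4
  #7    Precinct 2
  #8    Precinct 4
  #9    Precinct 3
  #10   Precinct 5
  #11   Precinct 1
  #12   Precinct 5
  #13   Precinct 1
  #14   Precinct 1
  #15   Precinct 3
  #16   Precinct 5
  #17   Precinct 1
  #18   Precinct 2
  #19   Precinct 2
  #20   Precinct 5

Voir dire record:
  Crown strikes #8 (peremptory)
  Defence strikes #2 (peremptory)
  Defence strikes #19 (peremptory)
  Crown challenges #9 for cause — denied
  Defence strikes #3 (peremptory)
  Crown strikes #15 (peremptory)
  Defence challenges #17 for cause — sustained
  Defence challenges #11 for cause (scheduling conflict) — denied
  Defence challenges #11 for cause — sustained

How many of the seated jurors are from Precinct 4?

Removed: #2, #3, #8, #11, #15, #17, #19.
Seated jurors 1–8: #1, #4, #5, #6, #7, #9, #10, #12.
Of those, in Precinct 4: #6 → 1.

1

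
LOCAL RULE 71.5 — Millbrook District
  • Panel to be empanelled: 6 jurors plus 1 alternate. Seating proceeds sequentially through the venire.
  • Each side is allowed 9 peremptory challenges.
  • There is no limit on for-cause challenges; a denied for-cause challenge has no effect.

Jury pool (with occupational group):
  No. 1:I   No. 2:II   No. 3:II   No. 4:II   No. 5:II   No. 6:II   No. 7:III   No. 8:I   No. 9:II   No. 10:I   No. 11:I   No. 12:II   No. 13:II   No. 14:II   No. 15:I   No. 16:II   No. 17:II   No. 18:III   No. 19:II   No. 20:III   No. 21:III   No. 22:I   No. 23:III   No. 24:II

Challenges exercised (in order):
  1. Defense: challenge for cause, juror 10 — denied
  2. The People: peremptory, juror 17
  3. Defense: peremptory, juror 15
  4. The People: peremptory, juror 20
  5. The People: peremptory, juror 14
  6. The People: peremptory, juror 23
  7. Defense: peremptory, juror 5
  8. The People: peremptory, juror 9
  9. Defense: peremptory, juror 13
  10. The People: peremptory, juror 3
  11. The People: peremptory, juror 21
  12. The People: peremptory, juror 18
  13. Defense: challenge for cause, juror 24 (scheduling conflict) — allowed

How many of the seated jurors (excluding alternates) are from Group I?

2

Removed: #3, #5, #9, #13, #14, #15, #17, #18, #20, #21, #23, #24.
Seated jurors 1–6: #1, #2, #4, #6, #7, #8 (alternates #10 not counted).
Of those, in Group I: #1, #8 → 2.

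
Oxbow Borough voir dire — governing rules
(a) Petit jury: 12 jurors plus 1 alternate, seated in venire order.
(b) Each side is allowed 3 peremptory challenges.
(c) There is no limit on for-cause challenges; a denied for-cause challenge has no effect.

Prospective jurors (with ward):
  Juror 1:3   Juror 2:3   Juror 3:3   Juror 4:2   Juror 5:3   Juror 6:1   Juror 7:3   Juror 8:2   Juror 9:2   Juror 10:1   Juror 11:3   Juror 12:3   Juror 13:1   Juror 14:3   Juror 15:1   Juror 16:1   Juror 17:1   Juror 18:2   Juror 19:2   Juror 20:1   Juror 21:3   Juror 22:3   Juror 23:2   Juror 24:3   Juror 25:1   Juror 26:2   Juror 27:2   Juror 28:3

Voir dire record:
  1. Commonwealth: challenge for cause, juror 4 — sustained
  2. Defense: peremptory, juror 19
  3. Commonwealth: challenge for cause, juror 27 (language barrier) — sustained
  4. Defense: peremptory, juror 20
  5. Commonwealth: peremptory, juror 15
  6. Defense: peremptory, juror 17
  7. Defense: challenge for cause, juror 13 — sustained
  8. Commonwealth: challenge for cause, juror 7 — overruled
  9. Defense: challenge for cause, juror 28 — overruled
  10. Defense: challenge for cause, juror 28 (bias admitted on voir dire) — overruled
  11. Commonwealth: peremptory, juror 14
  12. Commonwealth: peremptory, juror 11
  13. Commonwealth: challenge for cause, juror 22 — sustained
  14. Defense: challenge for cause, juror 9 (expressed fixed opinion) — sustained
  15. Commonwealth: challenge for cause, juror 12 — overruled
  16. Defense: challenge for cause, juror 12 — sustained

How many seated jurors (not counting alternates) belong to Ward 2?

Removed: #4, #9, #11, #12, #13, #14, #15, #17, #19, #20, #22, #27.
Seated jurors 1–12: #1, #2, #3, #5, #6, #7, #8, #10, #16, #18, #21, #23 (alternates #24 not counted).
Of those, in Ward 2: #8, #18, #23 → 3.

3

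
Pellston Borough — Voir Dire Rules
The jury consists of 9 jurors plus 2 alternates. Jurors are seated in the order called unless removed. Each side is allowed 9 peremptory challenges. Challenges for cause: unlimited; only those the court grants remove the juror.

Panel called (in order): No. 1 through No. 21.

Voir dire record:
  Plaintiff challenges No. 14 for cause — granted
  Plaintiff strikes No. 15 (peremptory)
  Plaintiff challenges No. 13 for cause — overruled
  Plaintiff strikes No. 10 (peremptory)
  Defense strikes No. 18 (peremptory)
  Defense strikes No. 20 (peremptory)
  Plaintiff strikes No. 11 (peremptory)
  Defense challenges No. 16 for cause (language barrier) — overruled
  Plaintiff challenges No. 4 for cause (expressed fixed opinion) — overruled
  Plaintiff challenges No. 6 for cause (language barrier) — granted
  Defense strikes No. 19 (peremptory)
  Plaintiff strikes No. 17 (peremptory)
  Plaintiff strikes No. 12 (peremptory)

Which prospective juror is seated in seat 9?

13

Removed: #6, #10, #11, #12, #14, #15, #17, #18, #19, #20. (#4, #13, #16 stay — for-cause denied.)
Filling seats in venire order through position 9: #1, #2, #3, #4, #5, #7, #8, #9, #13.
So seat 9 is #13.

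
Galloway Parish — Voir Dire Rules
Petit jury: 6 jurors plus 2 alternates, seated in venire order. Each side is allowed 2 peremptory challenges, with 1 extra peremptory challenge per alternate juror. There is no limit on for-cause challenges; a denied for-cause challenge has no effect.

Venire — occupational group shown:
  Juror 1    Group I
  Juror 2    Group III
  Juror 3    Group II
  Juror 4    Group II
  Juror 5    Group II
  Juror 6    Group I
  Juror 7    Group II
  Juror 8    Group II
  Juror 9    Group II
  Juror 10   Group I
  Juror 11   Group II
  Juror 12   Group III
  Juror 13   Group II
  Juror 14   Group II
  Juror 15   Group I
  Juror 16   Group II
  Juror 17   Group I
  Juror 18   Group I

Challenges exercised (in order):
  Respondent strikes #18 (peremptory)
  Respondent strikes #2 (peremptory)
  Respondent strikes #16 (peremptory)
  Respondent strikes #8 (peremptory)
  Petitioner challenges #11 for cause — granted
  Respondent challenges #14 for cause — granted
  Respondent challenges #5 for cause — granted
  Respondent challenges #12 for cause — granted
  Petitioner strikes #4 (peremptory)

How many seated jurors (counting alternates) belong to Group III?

0

Removed: #2, #4, #5, #8, #11, #12, #14, #16, #18.
Seated (8 incl. alternates): #1, #3, #6, #7, #9, #10, #13, #15.
None of those are in Group III → 0.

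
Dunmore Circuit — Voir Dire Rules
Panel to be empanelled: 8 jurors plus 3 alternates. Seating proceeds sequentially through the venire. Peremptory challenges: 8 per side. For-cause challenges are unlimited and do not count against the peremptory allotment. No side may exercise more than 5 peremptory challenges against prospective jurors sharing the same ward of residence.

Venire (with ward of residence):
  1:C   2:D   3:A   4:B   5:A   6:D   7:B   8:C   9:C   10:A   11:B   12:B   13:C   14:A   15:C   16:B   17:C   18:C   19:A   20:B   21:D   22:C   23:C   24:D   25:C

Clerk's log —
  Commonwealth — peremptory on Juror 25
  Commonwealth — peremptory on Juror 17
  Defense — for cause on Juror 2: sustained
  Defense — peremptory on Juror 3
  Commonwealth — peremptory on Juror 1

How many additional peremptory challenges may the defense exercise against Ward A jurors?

Defense peremptories so far: #3 — 1 of 8 used, 7 left overall.
Against Ward A: #3 — 1 used; per-ward cap 5 leaves 4.
Binding limit: min(7, 4) = 4.

4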